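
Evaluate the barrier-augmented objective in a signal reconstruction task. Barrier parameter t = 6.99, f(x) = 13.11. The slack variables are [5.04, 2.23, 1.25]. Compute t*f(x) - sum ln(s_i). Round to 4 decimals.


Step 1: Compute log-barrier.
ln values: [1.6174, 0.802, 0.2231]
phi = -(1.6174 + 0.802 + 0.2231) = -2.6426
Step 2: Compute augmented objective.
t*f(x) = 6.99*13.11 = 91.6389
Total = 91.6389 - 2.6426 = 88.9963


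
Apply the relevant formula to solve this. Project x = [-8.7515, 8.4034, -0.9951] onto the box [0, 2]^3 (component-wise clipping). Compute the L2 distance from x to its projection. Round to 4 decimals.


Project each component onto [0, 2].
clip(-8.7515) = 0.0, clip(8.4034) = 2.0, clip(-0.9951) = 0.0
Projection = [0.0, 2.0, 0.0]
Squared diffs: [76.5888, 41.0035, 0.9902]
Distance = sqrt(118.5825) = 10.8896


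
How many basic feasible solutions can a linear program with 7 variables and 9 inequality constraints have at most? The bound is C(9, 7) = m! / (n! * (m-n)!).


Each vertex corresponds to some choice of n active constraints out of m, so the number of vertices is at most C(m, n) = m! / (n!(m-n)!).
m = 9, n = 7
Numerator: 9 * 8 * 7 * 6 * 5 * 4 * 3
Denominator: 7! = 5040
C(9, 7) = 36


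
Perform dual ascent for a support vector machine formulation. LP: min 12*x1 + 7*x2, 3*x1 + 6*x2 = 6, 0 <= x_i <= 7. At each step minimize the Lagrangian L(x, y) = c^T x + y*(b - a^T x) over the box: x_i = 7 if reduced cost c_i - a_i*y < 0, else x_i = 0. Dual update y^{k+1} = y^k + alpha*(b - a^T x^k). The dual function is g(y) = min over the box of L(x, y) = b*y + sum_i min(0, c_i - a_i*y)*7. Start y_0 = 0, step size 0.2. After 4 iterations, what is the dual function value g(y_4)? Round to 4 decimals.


Dual ascent for LP: min 12*x1 + 7*x2, 3*x1 + 6*x2 = 6, 0 <= x_i <= 7
Step 1: y^k = 0.0, reduced costs: (12.0, 7.0)
  x^k = (0.0, 0.0), subgradient = b - a^T x = 6.0
  y^{k+1} = 0.0 + 0.2*6.0 = 1.2
Step 2: y^k = 1.2, reduced costs: (8.4, -0.2)
  x^k = (0.0, 7.0), subgradient = b - a^T x = -36.0
  y^{k+1} = 1.2 + 0.2*-36.0 = -6.0
Step 3: y^k = -6.0, reduced costs: (30.0, 43.0)
  x^k = (0.0, 0.0), subgradient = b - a^T x = 6.0
  y^{k+1} = -6.0 + 0.2*6.0 = -4.8
Step 4: y^k = -4.8, reduced costs: (26.4, 35.8)
  x^k = (0.0, 0.0), subgradient = b - a^T x = 6.0
  y^{k+1} = -4.8 + 0.2*6.0 = -3.6
Dual objective at y_4 = -3.6: reduced costs (22.8, 28.6), box minimizer x = (0.0, 0.0)
g(y_4) = b*y + (c1 - a1*y)*x1 + (c2 - a2*y)*x2 = 6*(-3.6) + 22.8*0.0 + 28.6*0.0 = -21.6 + 0.0 + 0.0 = -21.6


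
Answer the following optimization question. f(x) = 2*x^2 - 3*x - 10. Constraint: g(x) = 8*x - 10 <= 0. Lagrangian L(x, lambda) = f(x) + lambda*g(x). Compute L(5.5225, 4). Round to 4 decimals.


Step 1: Evaluate f(x).
f(5.5225) = 2*5.5225^2 - 3*5.5225 - 10 = 34.4285
Step 2: Evaluate g(x).
g(5.5225) = 8*5.5225 - 10 = 34.18
Step 3: Compute Lagrangian.
L = 34.4285 + 4*34.18 = 171.1485


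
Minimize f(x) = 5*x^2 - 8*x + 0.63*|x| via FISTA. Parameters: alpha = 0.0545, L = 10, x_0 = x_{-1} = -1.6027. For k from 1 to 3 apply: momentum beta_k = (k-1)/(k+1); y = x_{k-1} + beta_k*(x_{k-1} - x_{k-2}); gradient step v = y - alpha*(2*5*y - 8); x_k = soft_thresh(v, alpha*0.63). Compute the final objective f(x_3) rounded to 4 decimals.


FISTA on f(x) = 5*x^2 - 8*x + 0.63*|x|
L = 10, alpha = 0.0545
Iteration 1: beta = 0.0, y = -1.6027 + 0.0*(-1.6027 + 1.6027) = -1.6027
  grad(y) = -24.027, v = y - alpha*grad = -0.2932
  prox(v) = soft_thresh(-0.2932, 0.0343) = -0.2589
Iteration 2: beta = 0.3333, y = -0.2589 + 0.3333*(-0.2589 + 1.6027) = 0.189
  grad(y) = -6.1096, v = y - alpha*grad = 0.522
  prox(v) = soft_thresh(0.522, 0.0343) = 0.4877
Iteration 3: beta = 0.5, y = 0.4877 + 0.5*(0.4877 + 0.2589) = 0.861
  grad(y) = 0.6097, v = y - alpha*grad = 0.8277
  prox(v) = soft_thresh(0.8277, 0.0343) = 0.7934
f(x_3) = 5*0.7934^2 - 8*0.7934 + 0.63*|0.7934| = -2.6999


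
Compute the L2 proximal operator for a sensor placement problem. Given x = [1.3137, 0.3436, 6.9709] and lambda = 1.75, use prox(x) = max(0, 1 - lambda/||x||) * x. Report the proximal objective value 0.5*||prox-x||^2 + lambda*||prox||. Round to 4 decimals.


Step 1: Compute ||x||.
||x|| = 7.1019
Step 2: Compute scaling factor.
scale = max(0, 1 - 1.75/7.1019) = 0.7536
Step 3: prox(x) = [0.99, 0.2589, 5.2532]
||prox(x)|| = 5.3519
Step 4: Proximal objective.
0.5*||prox-x||^2 = 1.5313
lambda*||prox|| = 9.3658
Total = 10.8971


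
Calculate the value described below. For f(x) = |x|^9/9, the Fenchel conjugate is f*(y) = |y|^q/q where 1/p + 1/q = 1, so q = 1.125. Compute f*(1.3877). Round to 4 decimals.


The conjugate exponent q satisfies 1/p + 1/q = 1.
p = 9, so q = 9/(9 - 1) = 1.125
|y|^q = 1.3877^1.125 = 1.4457
f*(1.3877) = 1.4457 / 1.125 = 1.2851


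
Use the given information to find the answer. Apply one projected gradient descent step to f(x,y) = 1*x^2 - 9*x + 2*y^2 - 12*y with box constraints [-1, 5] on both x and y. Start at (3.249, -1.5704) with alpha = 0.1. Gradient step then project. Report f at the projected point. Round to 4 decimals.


Step 1: Compute gradient at (3.249, -1.5704).
grad_x = 2*1*3.249 - 9 = -2.502
grad_y = 2*2*-1.5704 - 12 = -18.2816
Step 2: Gradient step.
x_raw = 3.249 - 0.1*-2.502 = 3.4992
y_raw = -1.5704 - 0.1*-18.2816 = 0.2578
Step 3: Project onto [-1, 5].
x_proj = clip(3.4992) = 3.4992
y_proj = clip(0.2578) = 0.2578
Step 4: Evaluate f.
f(3.4992, 0.2578) = -22.2086


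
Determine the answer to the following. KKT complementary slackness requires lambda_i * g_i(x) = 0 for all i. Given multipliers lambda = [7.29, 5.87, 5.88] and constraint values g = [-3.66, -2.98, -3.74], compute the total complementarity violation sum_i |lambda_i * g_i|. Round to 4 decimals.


KKT complementary slackness check:
lambda_1 * g_1 = 7.29 * -3.66 = -26.6814
lambda_2 * g_2 = 5.87 * -2.98 = -17.4926
lambda_3 * g_3 = 5.88 * -3.74 = -21.9912
Total violation = 26.6814 + 17.4926 + 21.9912 = 66.1652


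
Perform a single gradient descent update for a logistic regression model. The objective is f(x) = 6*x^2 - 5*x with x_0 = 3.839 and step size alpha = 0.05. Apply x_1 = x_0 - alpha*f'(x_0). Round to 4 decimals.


We compute the gradient at x_0 and apply the update.
f'(x) = 12*x - 5
f'(3.839) = 12*3.839 - 5 = 41.068
x_1 = 3.839 - 0.05*41.068 = 1.7856


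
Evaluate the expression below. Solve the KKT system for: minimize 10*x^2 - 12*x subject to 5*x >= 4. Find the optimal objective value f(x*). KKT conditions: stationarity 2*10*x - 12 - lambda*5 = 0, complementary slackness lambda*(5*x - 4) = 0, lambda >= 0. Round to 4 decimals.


Step 1: Try lambda = 0 (constraint inactive).
x_unc = 12/(2*10) = 0.6
Check: 5*0.6 = 3.0 < 4 -- violated!
Step 2: Constraint must be active: 5*x = 4
x* = 4/5 = 0.8
lambda = (2*10*0.8 - 12)/5 = 0.8
Step 3: Compute optimal value.
f(x*) = 10*0.8^2 - 12*0.8 = -3.2


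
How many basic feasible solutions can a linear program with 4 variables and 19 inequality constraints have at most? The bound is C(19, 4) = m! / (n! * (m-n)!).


Each vertex corresponds to some choice of n active constraints out of m, so the number of vertices is at most C(m, n) = m! / (n!(m-n)!).
m = 19, n = 4
Numerator: 19 * 18 * 17 * 16
Denominator: 4! = 24
C(19, 4) = 3876


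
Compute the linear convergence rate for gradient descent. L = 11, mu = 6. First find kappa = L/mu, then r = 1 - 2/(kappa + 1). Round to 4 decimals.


Step 1: Compute the condition number.
kappa = L/mu = 11/6 = 1.8333
Step 2: Compute the convergence rate.
r = 1 - 2/(kappa + 1) = 1 - 2*mu/(L + mu) = (L - mu)/(L + mu) = 5/17 = 0.2941


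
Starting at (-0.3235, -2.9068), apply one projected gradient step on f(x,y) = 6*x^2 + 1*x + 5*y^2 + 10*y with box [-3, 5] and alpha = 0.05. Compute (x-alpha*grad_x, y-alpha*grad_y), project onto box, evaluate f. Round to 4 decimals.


Step 1: Compute gradient at (-0.3235, -2.9068).
grad_x = 2*6*-0.3235 + 1 = -2.882
grad_y = 2*5*-2.9068 + 10 = -19.068
Step 2: Gradient step.
x_raw = -0.3235 - 0.05*-2.882 = -0.1794
y_raw = -2.9068 - 0.05*-19.068 = -1.9534
Step 3: Project onto [-3, 5].
x_proj = clip(-0.1794) = -0.1794
y_proj = clip(-1.9534) = -1.9534
Step 4: Evaluate f.
f(-0.1794, -1.9534) = -0.4414


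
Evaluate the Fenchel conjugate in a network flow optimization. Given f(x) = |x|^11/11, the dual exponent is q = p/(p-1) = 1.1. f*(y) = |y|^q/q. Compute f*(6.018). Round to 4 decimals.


The conjugate exponent q satisfies 1/p + 1/q = 1.
p = 11, so q = 11/(11 - 1) = 1.1
|y|^q = 6.018^1.1 = 7.2011
f*(6.018) = 7.2011 / 1.1 = 6.5464


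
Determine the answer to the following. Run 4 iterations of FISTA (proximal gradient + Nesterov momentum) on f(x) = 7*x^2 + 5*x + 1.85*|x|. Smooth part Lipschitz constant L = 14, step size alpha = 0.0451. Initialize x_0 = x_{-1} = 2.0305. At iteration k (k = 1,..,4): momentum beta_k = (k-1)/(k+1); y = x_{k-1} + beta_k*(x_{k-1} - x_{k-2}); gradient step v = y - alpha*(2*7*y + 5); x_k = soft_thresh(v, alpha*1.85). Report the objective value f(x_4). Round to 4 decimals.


FISTA on f(x) = 7*x^2 + 5*x + 1.85*|x|
L = 14, alpha = 0.0451
Iteration 1: beta = 0.0, y = 2.0305 + 0.0*(2.0305 - 2.0305) = 2.0305
  grad(y) = 33.427, v = y - alpha*grad = 0.5229
  prox(v) = soft_thresh(0.5229, 0.0834) = 0.4395
Iteration 2: beta = 0.3333, y = 0.4395 + 0.3333*(0.4395 - 2.0305) = -0.0908
  grad(y) = 3.7285, v = y - alpha*grad = -0.259
  prox(v) = soft_thresh(-0.259, 0.0834) = -0.1755
Iteration 3: beta = 0.5, y = -0.1755 + 0.5*(-0.1755 - 0.4395) = -0.4831
  grad(y) = -1.7629, v = y - alpha*grad = -0.4036
  prox(v) = soft_thresh(-0.4036, 0.0834) = -0.3201
Iteration 4: beta = 0.6, y = -0.3201 + 0.6*(-0.3201 + 0.1755) = -0.4069
  grad(y) = -0.6962, v = y - alpha*grad = -0.3755
  prox(v) = soft_thresh(-0.3755, 0.0834) = -0.292
f(x_4) = 7*(-0.292)^2 + 5*(-0.292) + 1.85*|-0.292| = -0.3229


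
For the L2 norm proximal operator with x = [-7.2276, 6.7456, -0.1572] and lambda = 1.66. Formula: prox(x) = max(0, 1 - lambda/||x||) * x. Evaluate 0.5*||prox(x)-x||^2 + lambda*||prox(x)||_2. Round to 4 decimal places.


Step 1: Compute ||x||.
||x|| = 9.8877
Step 2: Compute scaling factor.
scale = max(0, 1 - 1.66/9.8877) = 0.8321
Step 3: prox(x) = [-6.0142, 5.6131, -0.1308]
||prox(x)|| = 8.2277
Step 4: Proximal objective.
0.5*||prox-x||^2 = 1.3778
lambda*||prox|| = 13.658
Total = 15.0357


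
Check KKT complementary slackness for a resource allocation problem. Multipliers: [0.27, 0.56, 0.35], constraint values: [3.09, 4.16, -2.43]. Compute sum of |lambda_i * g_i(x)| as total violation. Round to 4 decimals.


KKT complementary slackness check:
lambda_1 * g_1 = 0.27 * 3.09 = 0.8343
lambda_2 * g_2 = 0.56 * 4.16 = 2.3296
lambda_3 * g_3 = 0.35 * -2.43 = -0.8505
Total violation = 0.8343 + 2.3296 + 0.8505 = 4.0144


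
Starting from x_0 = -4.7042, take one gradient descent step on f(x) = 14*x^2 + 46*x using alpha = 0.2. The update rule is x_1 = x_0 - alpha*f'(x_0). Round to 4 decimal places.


We compute the gradient at x_0 and apply the update.
f'(x) = 28*x + 46
f'(-4.7042) = 28*-4.7042 + 46 = -85.7176
x_1 = -4.7042 - 0.2*-85.7176 = 12.4393


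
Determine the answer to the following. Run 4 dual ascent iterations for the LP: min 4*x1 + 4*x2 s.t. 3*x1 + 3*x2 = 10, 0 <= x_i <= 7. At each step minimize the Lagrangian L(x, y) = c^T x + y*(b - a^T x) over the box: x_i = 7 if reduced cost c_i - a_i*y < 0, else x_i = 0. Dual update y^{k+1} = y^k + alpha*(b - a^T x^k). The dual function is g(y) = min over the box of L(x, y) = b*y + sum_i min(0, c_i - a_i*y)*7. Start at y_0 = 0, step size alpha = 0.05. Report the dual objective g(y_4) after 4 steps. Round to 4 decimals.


Dual ascent for LP: min 4*x1 + 4*x2, 3*x1 + 3*x2 = 10, 0 <= x_i <= 7
Step 1: y^k = 0.0, reduced costs: (4.0, 4.0)
  x^k = (0.0, 0.0), subgradient = b - a^T x = 10.0
  y^{k+1} = 0.0 + 0.05*10.0 = 0.5
Step 2: y^k = 0.5, reduced costs: (2.5, 2.5)
  x^k = (0.0, 0.0), subgradient = b - a^T x = 10.0
  y^{k+1} = 0.5 + 0.05*10.0 = 1.0
Step 3: y^k = 1.0, reduced costs: (1.0, 1.0)
  x^k = (0.0, 0.0), subgradient = b - a^T x = 10.0
  y^{k+1} = 1.0 + 0.05*10.0 = 1.5
Step 4: y^k = 1.5, reduced costs: (-0.5, -0.5)
  x^k = (7.0, 7.0), subgradient = b - a^T x = -32.0
  y^{k+1} = 1.5 + 0.05*-32.0 = -0.1
Dual objective at y_4 = -0.1: reduced costs (4.3, 4.3), box minimizer x = (0.0, 0.0)
g(y_4) = b*y + (c1 - a1*y)*x1 + (c2 - a2*y)*x2 = 10*(-0.1) + 4.3*0.0 + 4.3*0.0 = -1.0 + 0.0 + 0.0 = -1.0


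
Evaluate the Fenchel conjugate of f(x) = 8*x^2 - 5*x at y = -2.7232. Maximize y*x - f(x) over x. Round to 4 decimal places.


f*(y) = sup_x {y*x - a*x^2 - b*x} = sup_x {(y-b)*x - a*x^2}
FOC: (y - b) - 2a*x = 0 => x* = (y - b)/(2a)
x* = (-2.7232 + 5)/(2*8) = 0.1423
f*(-2.7232) = (y-b)^2/(4a) = (-2.7232 + 5)^2/(4*8)
= 5.1838/32 = 0.162


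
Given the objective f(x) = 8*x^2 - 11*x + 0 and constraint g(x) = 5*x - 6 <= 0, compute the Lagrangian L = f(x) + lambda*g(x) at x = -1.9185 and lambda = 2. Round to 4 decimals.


Step 1: Evaluate f(x).
f(-1.9185) = 8*(-1.9185)^2 - 11*(-1.9185) + 0 = 50.5486
Step 2: Evaluate g(x).
g(-1.9185) = 5*-1.9185 - 6 = -15.5925
Step 3: Compute Lagrangian.
L = 50.5486 + 2*-15.5925 = 19.3636


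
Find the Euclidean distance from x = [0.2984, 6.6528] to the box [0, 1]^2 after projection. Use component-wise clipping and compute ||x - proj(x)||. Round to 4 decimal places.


Project each component onto [0, 1].
clip(0.2984) = 0.2984, clip(6.6528) = 1.0
Projection = [0.2984, 1.0]
Squared diffs: [0.0, 31.9541]
Distance = sqrt(31.9541) = 5.6528


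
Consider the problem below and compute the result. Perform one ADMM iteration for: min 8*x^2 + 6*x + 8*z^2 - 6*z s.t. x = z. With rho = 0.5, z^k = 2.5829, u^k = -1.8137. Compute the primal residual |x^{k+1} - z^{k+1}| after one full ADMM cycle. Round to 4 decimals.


ADMM iteration with rho = 0.5, z^k = 2.5829, u^k = -1.8137
Step 1: x-update.
Minimize 8*x^2 + 6*x + (0.5/2)*(x - 2.5829 - 1.8137)^2
FOC: (2*8 + 0.5)*x = -6 + 0.5*(2.5829 + 1.8137)
x^{k+1} = -0.2304
Step 2: z-update.
Minimize 8*z^2 - 6*z + (0.5/2)*(-0.2304 - z - 1.8137)^2
FOC: (2*8 + 0.5)*z = 6 + 0.5*(-0.2304 - 1.8137)
z^{k+1} = 0.3017
Step 3: u-update.
u^{k+1} = -1.8137 - 0.2304 - 0.3017 = -2.3458
Step 4: Primal residual = |-0.2304 - 0.3017| = 0.5321


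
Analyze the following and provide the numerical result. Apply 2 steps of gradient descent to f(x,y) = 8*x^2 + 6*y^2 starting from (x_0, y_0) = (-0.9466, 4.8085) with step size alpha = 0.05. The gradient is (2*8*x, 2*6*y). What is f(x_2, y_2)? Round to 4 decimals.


Gradient descent on f(x,y) = 8*x^2 + 6*y^2.
Starting point: (-0.9466, 4.8085), alpha = 0.05
Step 1: grad_x = 2*8*-0.9466 = -15.1456, grad_y = 2*6*4.8085 = 57.702
  x_1 = -0.9466 - 0.05*-15.1456 = -0.1893
  y_1 = 4.8085 - 0.05*57.702 = 1.9234
Step 2: grad_x = 2*8*-0.1893 = -3.0291, grad_y = 2*6*1.9234 = 23.0808
  x_2 = -0.1893 - 0.05*-3.0291 = -0.0379
  y_2 = 1.9234 - 0.05*23.0808 = 0.7694
f(-0.0379, 0.7694) = 8*(-0.0379)^2 + 6*0.7694^2 = 3.563


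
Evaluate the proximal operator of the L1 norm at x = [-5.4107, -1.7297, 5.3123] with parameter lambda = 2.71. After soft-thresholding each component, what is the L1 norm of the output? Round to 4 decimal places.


Soft-thresholding with lambda = 2.71:
prox(-5.4107) = sign(-5.4107)*max(|-5.4107| - 2.71, 0) = -2.7007
prox(-1.7297) = sign(-1.7297)*max(|-1.7297| - 2.71, 0) = 0.0
prox(5.3123) = sign(5.3123)*max(|5.3123| - 2.71, 0) = 2.6023
prox(x) = [-2.7007, 0.0, 2.6023]
||prox(x)||_1 = 2.7007 + 0.0 + 2.6023 = 5.303


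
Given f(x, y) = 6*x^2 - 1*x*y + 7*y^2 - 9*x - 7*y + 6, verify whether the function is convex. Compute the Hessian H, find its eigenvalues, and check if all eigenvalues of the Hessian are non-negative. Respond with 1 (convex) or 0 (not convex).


The Hessian of f(x,y) = 6*x^2 - 1*x*y + 7*y^2 - 9*x - 7*y + 6 is:
H = [[12, -1], [-1, 14]]
Trace = 12 + 14 = 26
Determinant = 12*14 - (-1)^2 = 167
Discriminant = (26)^2 - 4*167 = 8.0
Eigenvalues: lambda_1 = 11.5858, lambda_2 = 14.4142
The function is convex.

1


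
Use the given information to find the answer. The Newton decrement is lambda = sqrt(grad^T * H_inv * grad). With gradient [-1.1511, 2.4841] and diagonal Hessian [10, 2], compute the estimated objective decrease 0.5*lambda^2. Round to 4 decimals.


Step 1: H is diagonal, so H^(-1) * g = [-0.1151, 1.2421].
Step 2: g^T H^(-1) g = sum_i g_i^2 / H_ii
  = (-1.1511)^2/10 + (2.4841)^2/2
  = 0.1325 + 3.0854 = 3.2179
Step 3: Objective decrease = 0.5 * g^T H^(-1) g = 1.6089


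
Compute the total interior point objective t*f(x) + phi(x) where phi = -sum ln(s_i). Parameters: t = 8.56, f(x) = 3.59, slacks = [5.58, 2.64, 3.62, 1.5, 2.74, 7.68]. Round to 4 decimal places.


Step 1: Compute log-barrier.
ln values: [1.7192, 0.9708, 1.2865, 0.4055, 1.008, 2.0386]
phi = -(1.7192 + 0.9708 + 1.2865 + 0.4055 + 1.008 + 2.0386) = -7.4285
Step 2: Compute augmented objective.
t*f(x) = 8.56*3.59 = 30.7304
Total = 30.7304 - 7.4285 = 23.3019


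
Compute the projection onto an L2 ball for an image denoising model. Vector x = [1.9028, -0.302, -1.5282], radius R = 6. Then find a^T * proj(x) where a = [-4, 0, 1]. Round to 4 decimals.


Step 1: Compute ||x|| (intermediates to 6 decimals).
||x|| = sqrt(1.9028^2 + (-0.302)^2 + (-1.5282)^2) = 2.459115
Step 2: Project.
Since ||x|| <= R, proj = x (no scaling needed).
proj(x) = [1.9028, -0.302, -1.5282]
Step 3: Dot product.
a^T * proj(x) = -4*1.9028 + 0*(-0.302) + 1*(-1.5282) = -9.1394


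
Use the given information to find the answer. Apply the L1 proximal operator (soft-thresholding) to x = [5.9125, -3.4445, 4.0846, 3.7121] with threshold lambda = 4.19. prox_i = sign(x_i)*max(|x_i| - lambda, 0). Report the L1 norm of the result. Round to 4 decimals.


Soft-thresholding with lambda = 4.19:
prox(5.9125) = sign(5.9125)*max(|5.9125| - 4.19, 0) = 1.7225
prox(-3.4445) = sign(-3.4445)*max(|-3.4445| - 4.19, 0) = 0.0
prox(4.0846) = sign(4.0846)*max(|4.0846| - 4.19, 0) = 0.0
prox(3.7121) = sign(3.7121)*max(|3.7121| - 4.19, 0) = 0.0
prox(x) = [1.7225, 0.0, 0.0, 0.0]
||prox(x)||_1 = 1.7225 + 0.0 + 0.0 + 0.0 = 1.7225


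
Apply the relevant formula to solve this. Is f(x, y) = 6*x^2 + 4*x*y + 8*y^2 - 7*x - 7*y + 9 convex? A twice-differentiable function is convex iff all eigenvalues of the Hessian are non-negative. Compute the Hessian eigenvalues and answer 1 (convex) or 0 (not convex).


The Hessian of f(x,y) = 6*x^2 + 4*x*y + 8*y^2 - 7*x - 7*y + 9 is:
H = [[12, 4], [4, 16]]
Trace = 12 + 16 = 28
Determinant = 12*16 - (4)^2 = 176
Discriminant = (28)^2 - 4*176 = 80.0
Eigenvalues: lambda_1 = 9.5279, lambda_2 = 18.4721
The function is convex.

1


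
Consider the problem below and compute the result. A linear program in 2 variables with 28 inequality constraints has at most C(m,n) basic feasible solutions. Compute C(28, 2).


Each vertex corresponds to some choice of n active constraints out of m, so the number of vertices is at most C(m, n) = m! / (n!(m-n)!).
m = 28, n = 2
Numerator: 28 * 27
Denominator: 2! = 2
C(28, 2) = 378


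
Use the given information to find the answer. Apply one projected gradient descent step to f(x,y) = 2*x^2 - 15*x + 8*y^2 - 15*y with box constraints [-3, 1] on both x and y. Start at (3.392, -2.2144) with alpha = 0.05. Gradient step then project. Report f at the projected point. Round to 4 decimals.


Step 1: Compute gradient at (3.392, -2.2144).
grad_x = 2*2*3.392 - 15 = -1.432
grad_y = 2*8*-2.2144 - 15 = -50.4304
Step 2: Gradient step.
x_raw = 3.392 - 0.05*-1.432 = 3.4636
y_raw = -2.2144 - 0.05*-50.4304 = 0.3071
Step 3: Project onto [-3, 1].
x_proj = clip(3.4636) = 1.0
y_proj = clip(0.3071) = 0.3071
Step 4: Evaluate f.
f(1.0, 0.3071) = -16.8522


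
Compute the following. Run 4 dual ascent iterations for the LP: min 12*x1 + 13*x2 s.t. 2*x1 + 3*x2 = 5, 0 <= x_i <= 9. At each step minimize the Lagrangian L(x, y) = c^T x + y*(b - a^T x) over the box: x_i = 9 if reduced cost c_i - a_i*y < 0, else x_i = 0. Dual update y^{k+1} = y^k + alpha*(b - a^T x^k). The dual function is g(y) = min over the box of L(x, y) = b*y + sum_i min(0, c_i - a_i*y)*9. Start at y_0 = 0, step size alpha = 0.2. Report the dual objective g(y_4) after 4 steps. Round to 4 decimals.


Dual ascent for LP: min 12*x1 + 13*x2, 2*x1 + 3*x2 = 5, 0 <= x_i <= 9
Step 1: y^k = 0.0, reduced costs: (12.0, 13.0)
  x^k = (0.0, 0.0), subgradient = b - a^T x = 5.0
  y^{k+1} = 0.0 + 0.2*5.0 = 1.0
Step 2: y^k = 1.0, reduced costs: (10.0, 10.0)
  x^k = (0.0, 0.0), subgradient = b - a^T x = 5.0
  y^{k+1} = 1.0 + 0.2*5.0 = 2.0
Step 3: y^k = 2.0, reduced costs: (8.0, 7.0)
  x^k = (0.0, 0.0), subgradient = b - a^T x = 5.0
  y^{k+1} = 2.0 + 0.2*5.0 = 3.0
Step 4: y^k = 3.0, reduced costs: (6.0, 4.0)
  x^k = (0.0, 0.0), subgradient = b - a^T x = 5.0
  y^{k+1} = 3.0 + 0.2*5.0 = 4.0
Dual objective at y_4 = 4.0: reduced costs (4.0, 1.0), box minimizer x = (0.0, 0.0)
g(y_4) = b*y + (c1 - a1*y)*x1 + (c2 - a2*y)*x2 = 5*4.0 + 4.0*0.0 + 1.0*0.0 = 20.0 + 0.0 + 0.0 = 20.0


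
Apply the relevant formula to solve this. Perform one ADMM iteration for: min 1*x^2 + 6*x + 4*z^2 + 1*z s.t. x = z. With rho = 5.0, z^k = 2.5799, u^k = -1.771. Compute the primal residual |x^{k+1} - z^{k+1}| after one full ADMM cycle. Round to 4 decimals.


ADMM iteration with rho = 5.0, z^k = 2.5799, u^k = -1.771
Step 1: x-update.
Minimize 1*x^2 + 6*x + (5.0/2)*(x - 2.5799 - 1.771)^2
FOC: (2*1 + 5.0)*x = -6 + 5.0*(2.5799 + 1.771)
x^{k+1} = 2.2506
Step 2: z-update.
Minimize 4*z^2 + 1*z + (5.0/2)*(2.2506 - z - 1.771)^2
FOC: (2*4 + 5.0)*z = -1 + 5.0*(2.2506 - 1.771)
z^{k+1} = 0.1076
Step 3: u-update.
u^{k+1} = -1.771 + 2.2506 - 0.1076 = 0.3721
Step 4: Primal residual = |2.2506 - 0.1076| = 2.1431


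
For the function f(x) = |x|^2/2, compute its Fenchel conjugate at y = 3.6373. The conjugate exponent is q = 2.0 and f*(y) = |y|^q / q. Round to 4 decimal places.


The conjugate exponent q satisfies 1/p + 1/q = 1.
p = 2, so q = 2/(2 - 1) = 2.0
|y|^q = 3.6373^2.0 = 13.23
f*(3.6373) = 13.23 / 2.0 = 6.615


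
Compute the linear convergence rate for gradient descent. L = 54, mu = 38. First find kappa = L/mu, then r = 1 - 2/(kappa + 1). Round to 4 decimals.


Step 1: Compute the condition number.
kappa = L/mu = 54/38 = 1.4211
Step 2: Compute the convergence rate.
r = 1 - 2/(kappa + 1) = 1 - 2*mu/(L + mu) = (L - mu)/(L + mu) = 16/92 = 0.1739


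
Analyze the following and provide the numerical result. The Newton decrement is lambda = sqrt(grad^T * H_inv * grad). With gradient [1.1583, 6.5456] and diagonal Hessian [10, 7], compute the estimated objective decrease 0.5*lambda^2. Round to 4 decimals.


Step 1: H is diagonal, so H^(-1) * g = [0.1158, 0.9351].
Step 2: g^T H^(-1) g = sum_i g_i^2 / H_ii
  = (1.1583)^2/10 + (6.5456)^2/7
  = 0.1342 + 6.1207 = 6.2549
Step 3: Objective decrease = 0.5 * g^T H^(-1) g = 3.1274


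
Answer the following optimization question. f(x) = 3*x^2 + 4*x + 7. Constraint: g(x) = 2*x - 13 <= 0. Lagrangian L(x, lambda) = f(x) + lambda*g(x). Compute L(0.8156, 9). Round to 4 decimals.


Step 1: Evaluate f(x).
f(0.8156) = 3*0.8156^2 + 4*0.8156 + 7 = 12.258
Step 2: Evaluate g(x).
g(0.8156) = 2*0.8156 - 13 = -11.3688
Step 3: Compute Lagrangian.
L = 12.258 + 9*-11.3688 = -90.0612


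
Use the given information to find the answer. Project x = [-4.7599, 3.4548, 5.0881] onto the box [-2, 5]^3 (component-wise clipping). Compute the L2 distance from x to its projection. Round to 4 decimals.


Project each component onto [-2, 5].
clip(-4.7599) = -2.0, clip(3.4548) = 3.4548, clip(5.0881) = 5.0
Projection = [-2.0, 3.4548, 5.0]
Squared diffs: [7.617, 0.0, 0.0078]
Distance = sqrt(7.6248) = 2.7613


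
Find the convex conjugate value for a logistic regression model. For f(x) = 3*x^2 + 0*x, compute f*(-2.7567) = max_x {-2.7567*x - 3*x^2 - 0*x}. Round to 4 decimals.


f*(y) = sup_x {y*x - a*x^2 - b*x} = sup_x {(y-b)*x - a*x^2}
FOC: (y - b) - 2a*x = 0 => x* = (y - b)/(2a)
x* = (-2.7567 - 0)/(2*3) = -0.4595
f*(-2.7567) = (y-b)^2/(4a) = (-2.7567 - 0)^2/(4*3)
= 7.5994/12 = 0.6333


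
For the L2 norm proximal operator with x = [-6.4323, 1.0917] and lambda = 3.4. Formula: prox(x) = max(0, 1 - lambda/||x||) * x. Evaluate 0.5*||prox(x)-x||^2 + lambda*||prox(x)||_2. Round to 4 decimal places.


Step 1: Compute ||x||.
||x|| = 6.5243
Step 2: Compute scaling factor.
scale = max(0, 1 - 3.4/6.5243) = 0.4789
Step 3: prox(x) = [-3.0802, 0.5228]
||prox(x)|| = 3.1243
Step 4: Proximal objective.
0.5*||prox-x||^2 = 5.78
lambda*||prox|| = 10.6226
Total = 16.4026


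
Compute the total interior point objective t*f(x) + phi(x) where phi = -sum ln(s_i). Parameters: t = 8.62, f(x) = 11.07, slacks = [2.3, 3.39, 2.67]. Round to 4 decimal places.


Step 1: Compute log-barrier.
ln values: [0.8329, 1.2208, 0.9821]
phi = -(0.8329 + 1.2208 + 0.9821) = -3.0358
Step 2: Compute augmented objective.
t*f(x) = 8.62*11.07 = 95.4234
Total = 95.4234 - 3.0358 = 92.3876


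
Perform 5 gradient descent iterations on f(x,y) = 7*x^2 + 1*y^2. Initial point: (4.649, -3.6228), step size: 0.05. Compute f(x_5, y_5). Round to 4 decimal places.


Gradient descent on f(x,y) = 7*x^2 + 1*y^2.
Starting point: (4.649, -3.6228), alpha = 0.05
Step 1: grad_x = 2*7*4.649 = 65.086, grad_y = 2*1*-3.6228 = -7.2456
  x_1 = 4.649 - 0.05*65.086 = 1.3947
  y_1 = -3.6228 - 0.05*-7.2456 = -3.2605
Step 2: grad_x = 2*7*1.3947 = 19.5258, grad_y = 2*1*-3.2605 = -6.521
  x_2 = 1.3947 - 0.05*19.5258 = 0.4184
  y_2 = -3.2605 - 0.05*-6.521 = -2.9345
Step 3: grad_x = 2*7*0.4184 = 5.8577, grad_y = 2*1*-2.9345 = -5.8689
  x_3 = 0.4184 - 0.05*5.8577 = 0.1255
  y_3 = -2.9345 - 0.05*-5.8689 = -2.641
Step 4: grad_x = 2*7*0.1255 = 1.7573, grad_y = 2*1*-2.641 = -5.282
  x_4 = 0.1255 - 0.05*1.7573 = 0.0377
  y_4 = -2.641 - 0.05*-5.282 = -2.3769
Step 5: grad_x = 2*7*0.0377 = 0.5272, grad_y = 2*1*-2.3769 = -4.7538
  x_5 = 0.0377 - 0.05*0.5272 = 0.0113
  y_5 = -2.3769 - 0.05*-4.7538 = -2.1392
f(0.0113, -2.1392) = 7*0.0113^2 + 1*(-2.1392)^2 = 4.5772


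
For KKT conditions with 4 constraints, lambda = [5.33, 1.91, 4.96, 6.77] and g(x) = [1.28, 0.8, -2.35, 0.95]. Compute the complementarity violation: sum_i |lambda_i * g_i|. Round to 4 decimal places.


KKT complementary slackness check:
lambda_1 * g_1 = 5.33 * 1.28 = 6.8224
lambda_2 * g_2 = 1.91 * 0.8 = 1.528
lambda_3 * g_3 = 4.96 * -2.35 = -11.656
lambda_4 * g_4 = 6.77 * 0.95 = 6.4315
Total violation = 6.8224 + 1.528 + 11.656 + 6.4315 = 26.4379


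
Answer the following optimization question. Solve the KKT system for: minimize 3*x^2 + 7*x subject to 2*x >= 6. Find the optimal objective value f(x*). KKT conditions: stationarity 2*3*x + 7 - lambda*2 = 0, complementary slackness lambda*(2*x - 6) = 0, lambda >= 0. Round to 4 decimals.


Step 1: Try lambda = 0 (constraint inactive).
x_unc = -7/(2*3) = -1.1667
Check: 2*-1.1667 = -2.3334 < 6 -- violated!
Step 2: Constraint must be active: 2*x = 6
x* = 6/2 = 3.0
lambda = (2*3*3.0 + 7)/2 = 12.5
Step 3: Compute optimal value.
f(x*) = 3*3.0^2 + 7*3.0 = 48.0


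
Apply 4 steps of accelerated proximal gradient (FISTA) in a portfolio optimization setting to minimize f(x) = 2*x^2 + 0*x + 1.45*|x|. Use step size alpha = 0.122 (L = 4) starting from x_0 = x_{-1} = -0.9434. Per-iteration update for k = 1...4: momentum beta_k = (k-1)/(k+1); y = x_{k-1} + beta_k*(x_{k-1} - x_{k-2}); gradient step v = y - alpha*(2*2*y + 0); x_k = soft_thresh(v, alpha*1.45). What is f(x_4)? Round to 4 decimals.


FISTA on f(x) = 2*x^2 + 0*x + 1.45*|x|
L = 4, alpha = 0.122
Iteration 1: beta = 0.0, y = -0.9434 + 0.0*(-0.9434 + 0.9434) = -0.9434
  grad(y) = -3.7736, v = y - alpha*grad = -0.483
  prox(v) = soft_thresh(-0.483, 0.1769) = -0.3061
Iteration 2: beta = 0.3333, y = -0.3061 + 0.3333*(-0.3061 + 0.9434) = -0.0937
  grad(y) = -0.3748, v = y - alpha*grad = -0.048
  prox(v) = soft_thresh(-0.048, 0.1769) = 0.0
Iteration 3: beta = 0.5, y = 0.0 + 0.5*(0.0 + 0.3061) = 0.1531
  grad(y) = 0.6122, v = y - alpha*grad = 0.0784
  prox(v) = soft_thresh(0.0784, 0.1769) = 0.0
Iteration 4: beta = 0.6, y = 0.0 + 0.6*(0.0 - 0.0) = 0.0
  grad(y) = 0.0, v = y - alpha*grad = 0.0
  prox(v) = soft_thresh(0.0, 0.1769) = 0.0
f(x_4) = 2*0.0^2 + 0*0.0 + 1.45*|0.0| = 0.0


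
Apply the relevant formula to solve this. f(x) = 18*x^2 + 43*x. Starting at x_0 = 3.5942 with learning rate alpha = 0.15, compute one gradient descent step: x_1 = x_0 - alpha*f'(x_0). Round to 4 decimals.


We compute the gradient at x_0 and apply the update.
f'(x) = 36*x + 43
f'(3.5942) = 36*3.5942 + 43 = 172.3912
x_1 = 3.5942 - 0.15*172.3912 = -22.2645


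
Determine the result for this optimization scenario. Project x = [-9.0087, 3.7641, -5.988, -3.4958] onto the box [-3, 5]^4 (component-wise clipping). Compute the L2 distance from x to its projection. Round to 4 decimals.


Project each component onto [-3, 5].
clip(-9.0087) = -3.0, clip(3.7641) = 3.7641, clip(-5.988) = -3.0, clip(-3.4958) = -3.0
Projection = [-3.0, 3.7641, -3.0, -3.0]
Squared diffs: [36.1045, 0.0, 8.9281, 0.2458]
Distance = sqrt(45.2784) = 6.7289


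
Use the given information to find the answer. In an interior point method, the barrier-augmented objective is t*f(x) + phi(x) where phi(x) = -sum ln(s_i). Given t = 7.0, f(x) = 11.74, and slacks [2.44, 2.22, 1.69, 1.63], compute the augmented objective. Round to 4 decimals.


Step 1: Compute log-barrier.
ln values: [0.892, 0.7975, 0.5247, 0.4886]
phi = -(0.892 + 0.7975 + 0.5247 + 0.4886) = -2.7028
Step 2: Compute augmented objective.
t*f(x) = 7.0*11.74 = 82.18
Total = 82.18 - 2.7028 = 79.4772


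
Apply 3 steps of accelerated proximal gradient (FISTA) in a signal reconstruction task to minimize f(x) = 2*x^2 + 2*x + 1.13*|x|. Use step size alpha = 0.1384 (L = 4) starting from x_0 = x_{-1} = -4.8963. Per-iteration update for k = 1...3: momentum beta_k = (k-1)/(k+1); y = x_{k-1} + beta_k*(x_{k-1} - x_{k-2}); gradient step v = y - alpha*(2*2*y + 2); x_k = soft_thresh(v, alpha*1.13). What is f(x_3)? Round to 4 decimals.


FISTA on f(x) = 2*x^2 + 2*x + 1.13*|x|
L = 4, alpha = 0.1384
Iteration 1: beta = 0.0, y = -4.8963 + 0.0*(-4.8963 + 4.8963) = -4.8963
  grad(y) = -17.5852, v = y - alpha*grad = -2.4625
  prox(v) = soft_thresh(-2.4625, 0.1564) = -2.3061
Iteration 2: beta = 0.3333, y = -2.3061 + 0.3333*(-2.3061 + 4.8963) = -1.4427
  grad(y) = -3.7709, v = y - alpha*grad = -0.9208
  prox(v) = soft_thresh(-0.9208, 0.1564) = -0.7644
Iteration 3: beta = 0.5, y = -0.7644 + 0.5*(-0.7644 + 2.3061) = 0.0064
  grad(y) = 2.0256, v = y - alpha*grad = -0.2739
  prox(v) = soft_thresh(-0.2739, 0.1564) = -0.1176
f(x_3) = 2*(-0.1176)^2 + 2*(-0.1176) + 1.13*|-0.1176| = -0.0746


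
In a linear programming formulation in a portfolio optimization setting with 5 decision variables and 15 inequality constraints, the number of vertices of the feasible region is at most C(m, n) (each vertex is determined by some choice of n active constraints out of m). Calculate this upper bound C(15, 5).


Each vertex corresponds to some choice of n active constraints out of m, so the number of vertices is at most C(m, n) = m! / (n!(m-n)!).
m = 15, n = 5
Numerator: 15 * 14 * 13 * 12 * 11
Denominator: 5! = 120
C(15, 5) = 3003


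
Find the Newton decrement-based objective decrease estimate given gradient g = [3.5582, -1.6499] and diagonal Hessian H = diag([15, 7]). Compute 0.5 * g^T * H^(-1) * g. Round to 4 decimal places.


Step 1: H is diagonal, so H^(-1) * g = [0.2372, -0.2357].
Step 2: g^T H^(-1) g = sum_i g_i^2 / H_ii
  = (3.5582)^2/15 + (-1.6499)^2/7
  = 0.8441 + 0.3889 = 1.2329
Step 3: Objective decrease = 0.5 * g^T H^(-1) g = 0.6165


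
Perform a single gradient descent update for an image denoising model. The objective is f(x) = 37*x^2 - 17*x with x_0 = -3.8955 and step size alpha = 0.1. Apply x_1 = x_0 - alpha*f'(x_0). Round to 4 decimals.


We compute the gradient at x_0 and apply the update.
f'(x) = 74*x - 17
f'(-3.8955) = 74*-3.8955 - 17 = -305.267
x_1 = -3.8955 - 0.1*-305.267 = 26.6312


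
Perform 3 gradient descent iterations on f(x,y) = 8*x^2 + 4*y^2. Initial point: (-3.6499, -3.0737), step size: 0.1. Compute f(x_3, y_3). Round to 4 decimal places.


Gradient descent on f(x,y) = 8*x^2 + 4*y^2.
Starting point: (-3.6499, -3.0737), alpha = 0.1
Step 1: grad_x = 2*8*-3.6499 = -58.3984, grad_y = 2*4*-3.0737 = -24.5896
  x_1 = -3.6499 - 0.1*-58.3984 = 2.1899
  y_1 = -3.0737 - 0.1*-24.5896 = -0.6147
Step 2: grad_x = 2*8*2.1899 = 35.039, grad_y = 2*4*-0.6147 = -4.9179
  x_2 = 2.1899 - 0.1*35.039 = -1.314
  y_2 = -0.6147 - 0.1*-4.9179 = -0.1229
Step 3: grad_x = 2*8*-1.314 = -21.0234, grad_y = 2*4*-0.1229 = -0.9836
  x_3 = -1.314 - 0.1*-21.0234 = 0.7884
  y_3 = -0.1229 - 0.1*-0.9836 = -0.0246
f(0.7884, -0.0246) = 8*0.7884^2 + 4*(-0.0246)^2 = 4.9747


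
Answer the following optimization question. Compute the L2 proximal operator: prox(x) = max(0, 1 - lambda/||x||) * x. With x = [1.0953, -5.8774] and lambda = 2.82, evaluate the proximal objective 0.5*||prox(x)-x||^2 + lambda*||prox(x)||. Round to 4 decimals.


Step 1: Compute ||x||.
||x|| = 5.9786
Step 2: Compute scaling factor.
scale = max(0, 1 - 2.82/5.9786) = 0.5283
Step 3: prox(x) = [0.5787, -3.1051]
||prox(x)|| = 3.1586
Step 4: Proximal objective.
0.5*||prox-x||^2 = 3.9762
lambda*||prox|| = 8.9073
Total = 12.8834


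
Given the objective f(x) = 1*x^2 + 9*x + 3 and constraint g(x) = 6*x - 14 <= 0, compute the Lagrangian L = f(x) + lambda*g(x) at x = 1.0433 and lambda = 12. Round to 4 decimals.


Step 1: Evaluate f(x).
f(1.0433) = 1*1.0433^2 + 9*1.0433 + 3 = 13.4782
Step 2: Evaluate g(x).
g(1.0433) = 6*1.0433 - 14 = -7.7402
Step 3: Compute Lagrangian.
L = 13.4782 + 12*-7.7402 = -79.4042


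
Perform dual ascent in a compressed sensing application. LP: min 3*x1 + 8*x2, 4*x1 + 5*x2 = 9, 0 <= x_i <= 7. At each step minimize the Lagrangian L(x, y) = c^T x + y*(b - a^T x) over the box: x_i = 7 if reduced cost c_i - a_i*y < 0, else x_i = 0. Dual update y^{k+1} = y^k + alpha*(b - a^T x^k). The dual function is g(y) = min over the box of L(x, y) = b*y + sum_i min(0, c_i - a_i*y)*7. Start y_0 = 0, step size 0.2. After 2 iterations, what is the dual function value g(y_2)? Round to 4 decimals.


Dual ascent for LP: min 3*x1 + 8*x2, 4*x1 + 5*x2 = 9, 0 <= x_i <= 7
Step 1: y^k = 0.0, reduced costs: (3.0, 8.0)
  x^k = (0.0, 0.0), subgradient = b - a^T x = 9.0
  y^{k+1} = 0.0 + 0.2*9.0 = 1.8
Step 2: y^k = 1.8, reduced costs: (-4.2, -1.0)
  x^k = (7.0, 7.0), subgradient = b - a^T x = -54.0
  y^{k+1} = 1.8 + 0.2*-54.0 = -9.0
Dual objective at y_2 = -9.0: reduced costs (39.0, 53.0), box minimizer x = (0.0, 0.0)
g(y_2) = b*y + (c1 - a1*y)*x1 + (c2 - a2*y)*x2 = 9*(-9.0) + 39.0*0.0 + 53.0*0.0 = -81.0 + 0.0 + 0.0 = -81.0


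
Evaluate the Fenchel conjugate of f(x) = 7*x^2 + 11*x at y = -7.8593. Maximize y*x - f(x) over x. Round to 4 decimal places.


f*(y) = sup_x {y*x - a*x^2 - b*x} = sup_x {(y-b)*x - a*x^2}
FOC: (y - b) - 2a*x = 0 => x* = (y - b)/(2a)
x* = (-7.8593 - 11)/(2*7) = -1.3471
f*(-7.8593) = (y-b)^2/(4a) = (-7.8593 - 11)^2/(4*7)
= 355.6732/28 = 12.7026


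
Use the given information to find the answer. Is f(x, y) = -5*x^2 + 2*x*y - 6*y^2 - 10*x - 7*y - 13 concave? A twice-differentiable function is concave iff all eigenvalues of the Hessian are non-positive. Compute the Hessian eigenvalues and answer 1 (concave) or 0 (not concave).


The Hessian of f(x,y) = -5*x^2 + 2*x*y - 6*y^2 - 10*x - 7*y - 13 is:
H = [[-10, 2], [2, -12]]
Trace = -10 - 12 = -22
Determinant = -10*-12 - (2)^2 = 116
Discriminant = (-22)^2 - 4*116 = 20.0
Eigenvalues: lambda_1 = -13.2361, lambda_2 = -8.7639
The function is concave.

1


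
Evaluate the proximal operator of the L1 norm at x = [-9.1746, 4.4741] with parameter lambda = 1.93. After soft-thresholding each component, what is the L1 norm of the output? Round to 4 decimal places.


Soft-thresholding with lambda = 1.93:
prox(-9.1746) = sign(-9.1746)*max(|-9.1746| - 1.93, 0) = -7.2446
prox(4.4741) = sign(4.4741)*max(|4.4741| - 1.93, 0) = 2.5441
prox(x) = [-7.2446, 2.5441]
||prox(x)||_1 = 7.2446 + 2.5441 = 9.7887


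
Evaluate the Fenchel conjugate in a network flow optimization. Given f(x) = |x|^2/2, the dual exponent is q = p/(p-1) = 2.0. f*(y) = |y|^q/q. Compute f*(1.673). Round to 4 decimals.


The conjugate exponent q satisfies 1/p + 1/q = 1.
p = 2, so q = 2/(2 - 1) = 2.0
|y|^q = 1.673^2.0 = 2.7989
f*(1.673) = 2.7989 / 2.0 = 1.3995


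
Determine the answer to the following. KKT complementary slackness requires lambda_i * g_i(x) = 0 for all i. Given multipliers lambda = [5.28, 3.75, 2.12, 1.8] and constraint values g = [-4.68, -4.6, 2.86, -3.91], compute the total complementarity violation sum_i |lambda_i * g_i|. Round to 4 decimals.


KKT complementary slackness check:
lambda_1 * g_1 = 5.28 * -4.68 = -24.7104
lambda_2 * g_2 = 3.75 * -4.6 = -17.25
lambda_3 * g_3 = 2.12 * 2.86 = 6.0632
lambda_4 * g_4 = 1.8 * -3.91 = -7.038
Total violation = 24.7104 + 17.25 + 6.0632 + 7.038 = 55.0616


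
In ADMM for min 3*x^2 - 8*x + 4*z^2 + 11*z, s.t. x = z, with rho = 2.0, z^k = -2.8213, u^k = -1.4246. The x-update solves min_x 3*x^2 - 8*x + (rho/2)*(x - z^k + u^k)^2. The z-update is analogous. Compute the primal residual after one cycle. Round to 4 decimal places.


ADMM iteration with rho = 2.0, z^k = -2.8213, u^k = -1.4246
Step 1: x-update.
Minimize 3*x^2 - 8*x + (2.0/2)*(x + 2.8213 - 1.4246)^2
FOC: (2*3 + 2.0)*x = 8 + 2.0*(-2.8213 + 1.4246)
x^{k+1} = 0.6508
Step 2: z-update.
Minimize 4*z^2 + 11*z + (2.0/2)*(0.6508 - z - 1.4246)^2
FOC: (2*4 + 2.0)*z = -11 + 2.0*(0.6508 - 1.4246)
z^{k+1} = -1.2548
Step 3: u-update.
u^{k+1} = -1.4246 + 0.6508 + 1.2548 = 0.481
Step 4: Primal residual = |0.6508 + 1.2548| = 1.9056


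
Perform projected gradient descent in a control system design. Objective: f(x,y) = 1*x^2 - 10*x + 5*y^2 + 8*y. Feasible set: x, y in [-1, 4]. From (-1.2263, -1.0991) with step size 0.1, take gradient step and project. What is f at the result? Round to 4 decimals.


Step 1: Compute gradient at (-1.2263, -1.0991).
grad_x = 2*1*-1.2263 - 10 = -12.4526
grad_y = 2*5*-1.0991 + 8 = -2.991
Step 2: Gradient step.
x_raw = -1.2263 - 0.1*-12.4526 = 0.019
y_raw = -1.0991 - 0.1*-2.991 = -0.8
Step 3: Project onto [-1, 4].
x_proj = clip(0.019) = 0.019
y_proj = clip(-0.8) = -0.8
Step 4: Evaluate f.
f(0.019, -0.8) = -3.3892


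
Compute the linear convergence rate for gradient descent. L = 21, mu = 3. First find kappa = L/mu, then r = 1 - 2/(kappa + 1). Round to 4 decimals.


Step 1: Compute the condition number.
kappa = L/mu = 21/3 = 7.0
Step 2: Compute the convergence rate.
r = 1 - 2/(kappa + 1) = 1 - 2*mu/(L + mu) = (L - mu)/(L + mu) = 18/24 = 0.75


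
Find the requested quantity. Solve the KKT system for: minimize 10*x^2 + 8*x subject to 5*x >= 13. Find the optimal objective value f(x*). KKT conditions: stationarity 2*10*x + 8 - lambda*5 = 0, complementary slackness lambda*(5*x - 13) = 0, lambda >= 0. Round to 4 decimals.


Step 1: Try lambda = 0 (constraint inactive).
x_unc = -8/(2*10) = -0.4
Check: 5*-0.4 = -2.0 < 13 -- violated!
Step 2: Constraint must be active: 5*x = 13
x* = 13/5 = 2.6
lambda = (2*10*2.6 + 8)/5 = 12.0
Step 3: Compute optimal value.
f(x*) = 10*2.6^2 + 8*2.6 = 88.4


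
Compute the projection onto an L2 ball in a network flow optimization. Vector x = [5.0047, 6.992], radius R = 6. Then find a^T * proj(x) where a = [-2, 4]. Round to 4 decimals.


Step 1: Compute ||x|| (intermediates to 6 decimals).
||x|| = sqrt(5.0047^2 + 6.992^2) = 8.598551
Step 2: Project.
Since ||x|| > R, scale = R/||x|| = 6/8.598551 = 0.697792, proj(x) = scale * x
proj(x) = [3.49224, 4.878962]
Step 3: Dot product.
a^T * proj(x) = -2*3.49224 + 4*4.878962 = 12.5314


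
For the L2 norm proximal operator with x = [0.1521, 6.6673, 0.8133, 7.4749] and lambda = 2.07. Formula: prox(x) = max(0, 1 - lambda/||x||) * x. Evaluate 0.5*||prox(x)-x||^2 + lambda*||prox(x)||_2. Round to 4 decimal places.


Step 1: Compute ||x||.
||x|| = 10.0505
Step 2: Compute scaling factor.
scale = max(0, 1 - 2.07/10.0505) = 0.794
Step 3: prox(x) = [0.1208, 5.2941, 0.6458, 5.9354]
||prox(x)|| = 7.9805
Step 4: Proximal objective.
0.5*||prox-x||^2 = 2.1425
lambda*||prox|| = 16.5196
Total = 18.662


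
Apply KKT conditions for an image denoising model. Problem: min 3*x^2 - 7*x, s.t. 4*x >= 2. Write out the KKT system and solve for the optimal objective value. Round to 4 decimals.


Step 1: Try lambda = 0 (constraint inactive).
Stationarity: 2*3*x - 7 = 0
x* = 7/(2*3) = 7/6 = 1.1667 (rounded; the exact value 7/6 is used below)
Check constraint: 4*1.1667 = 4.6668 >= 2 -- satisfied.
Step 2: Compute optimal value.
f(x*) = 3*(7/6)^2 - 7*(7/6) = -4.0833
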